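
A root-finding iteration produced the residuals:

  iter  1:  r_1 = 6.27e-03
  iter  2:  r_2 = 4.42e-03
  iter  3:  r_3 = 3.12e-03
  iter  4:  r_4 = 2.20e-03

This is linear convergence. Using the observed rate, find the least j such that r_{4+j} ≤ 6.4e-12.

Rate ρ ≈ r_4/r_3 = 2.20e-03/3.12e-03 = 0.7051.
After j more steps, r_{4+j} ≈ 2.20e-03·ρ^j; need ρ^j ≤ 6.4e-12/2.20e-03 = 2.90909e-09.
j ≥ ln(2.90909e-09)/ln(0.7051) = -19.6554/-0.34942 = 56.252.
So 57 more iterations are needed.

57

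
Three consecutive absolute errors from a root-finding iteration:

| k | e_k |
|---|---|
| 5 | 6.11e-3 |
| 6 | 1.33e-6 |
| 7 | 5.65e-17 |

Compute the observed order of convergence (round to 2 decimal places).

2.83

p ≈ ln(e_7/e_6) / ln(e_6/e_5)
  = ln(5.65e-17/1.33e-6) / ln(1.33e-6/6.11e-3)
  = ln(4.24812e-11) / ln(0.000217676)
  = -23.88196 / -8.43250 ≈ 2.83213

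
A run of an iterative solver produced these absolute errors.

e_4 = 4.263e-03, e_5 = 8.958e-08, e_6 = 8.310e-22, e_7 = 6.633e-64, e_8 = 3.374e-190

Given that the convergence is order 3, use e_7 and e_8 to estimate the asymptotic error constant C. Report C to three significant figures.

1.16

C ≈ e_8 / e_7^3
  = 3.374e-190 / (6.633e-64)^3
  = 3.374e-190 / 2.9183e-190 ≈ 1.1562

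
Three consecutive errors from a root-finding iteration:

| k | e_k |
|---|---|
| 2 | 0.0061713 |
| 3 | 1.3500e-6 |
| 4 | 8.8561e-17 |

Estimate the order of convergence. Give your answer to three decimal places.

2.782

p ≈ ln(e_4/e_3) / ln(e_3/e_2)
  = ln(8.8561e-17/1.3500e-6) / ln(1.3500e-6/0.0061713)
  = ln(6.56007e-11) / ln(0.000218755)
  = -23.447435 / -8.427558 ≈ 2.782234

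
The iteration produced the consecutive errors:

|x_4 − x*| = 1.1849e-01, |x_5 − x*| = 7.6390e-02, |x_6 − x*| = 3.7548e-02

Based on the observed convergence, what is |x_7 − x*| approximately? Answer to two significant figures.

First estimate the order: p ≈ ln(|x_6 − x*|/|x_5 − x*|) / ln(|x_5 − x*|/|x_4 − x*|) = ln(3.7548e-02/7.6390e-02)/ln(7.6390e-02/1.1849e-01) = ln(0.49153)/ln(0.644696) ≈ 1.6179.
Then |x_7 − x*| ≈ |x_6 − x*|·(|x_6 − x*|/|x_5 − x*|)^p = 3.7548e-02·(0.49153)^1.6179 = 3.7548e-02·0.316927 ≈ 0.0119.

1.2e-2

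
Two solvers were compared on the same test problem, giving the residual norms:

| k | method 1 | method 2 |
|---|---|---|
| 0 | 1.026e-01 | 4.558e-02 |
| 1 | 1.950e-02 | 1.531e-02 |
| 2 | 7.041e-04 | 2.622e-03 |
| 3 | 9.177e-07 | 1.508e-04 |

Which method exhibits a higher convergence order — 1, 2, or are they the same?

Method 1: p ≈ ln(9.177e-07/7.041e-04)/ln(7.041e-04/1.950e-02) ≈ 2.00.
Method 2: p ≈ ln(1.508e-04/2.622e-03)/ln(2.622e-03/1.531e-02) ≈ 1.62.
Method 1 has the higher order (≈2.0 vs ≈1.6).

1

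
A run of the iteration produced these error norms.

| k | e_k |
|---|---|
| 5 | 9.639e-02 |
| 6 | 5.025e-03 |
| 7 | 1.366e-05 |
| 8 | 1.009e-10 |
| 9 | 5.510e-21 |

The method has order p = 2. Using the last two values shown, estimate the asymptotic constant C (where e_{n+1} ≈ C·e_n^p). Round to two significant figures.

0.54

C ≈ e_9 / e_8^2
  = 5.510e-21 / (1.009e-10)^2
  = 5.510e-21 / 1.01808e-20 ≈ 0.54121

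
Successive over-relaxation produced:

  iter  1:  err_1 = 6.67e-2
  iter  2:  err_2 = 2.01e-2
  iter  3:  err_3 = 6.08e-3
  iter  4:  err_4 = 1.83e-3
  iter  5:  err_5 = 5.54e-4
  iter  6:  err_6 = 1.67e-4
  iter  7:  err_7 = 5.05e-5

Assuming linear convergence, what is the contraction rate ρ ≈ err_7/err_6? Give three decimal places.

ρ ≈ err_7/err_6 = 5.05e-5/1.67e-4 = 0.30240

0.302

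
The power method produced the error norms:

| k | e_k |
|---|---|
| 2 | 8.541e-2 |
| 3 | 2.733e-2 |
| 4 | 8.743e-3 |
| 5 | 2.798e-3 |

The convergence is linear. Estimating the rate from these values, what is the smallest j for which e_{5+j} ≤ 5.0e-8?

10

Rate ρ ≈ e_5/e_4 = 2.798e-3/8.743e-3 = 0.3200.
After j more steps, e_{5+j} ≈ 2.798e-3·ρ^j; need ρ^j ≤ 5.0e-8/2.798e-3 = 1.78699e-05.
j ≥ ln(1.78699e-05)/ln(0.3200) = -10.9324/-1.13943 = 9.595.
So 10 more iterations are needed.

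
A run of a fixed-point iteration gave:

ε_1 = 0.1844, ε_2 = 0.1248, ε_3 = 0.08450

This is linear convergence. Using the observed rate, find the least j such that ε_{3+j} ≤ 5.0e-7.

Rate ρ ≈ ε_3/ε_2 = 0.08450/0.1248 = 0.6771.
After j more steps, ε_{3+j} ≈ 0.08450·ρ^j; need ρ^j ≤ 5.0e-7/0.08450 = 5.91716e-06.
j ≥ ln(5.91716e-06)/ln(0.6771) = -12.0377/-0.38994 = 30.871.
So 31 more iterations are needed.

31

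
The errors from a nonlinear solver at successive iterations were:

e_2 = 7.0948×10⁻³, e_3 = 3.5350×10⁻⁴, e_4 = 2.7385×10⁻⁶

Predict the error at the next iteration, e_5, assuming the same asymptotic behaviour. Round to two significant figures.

1.0e-9

First estimate the order: p ≈ ln(e_4/e_3) / ln(e_3/e_2) = ln(2.7385×10⁻⁶/3.5350×10⁻⁴)/ln(3.5350×10⁻⁴/7.0948×10⁻³) = ln(0.00774682)/ln(0.0498252) ≈ 1.6206.
Then e_5 ≈ e_4·(e_4/e_3)^p = 2.7385×10⁻⁶·(0.00774682)^1.6206 = 2.7385×10⁻⁶·0.000379414 ≈ 1.039e-09.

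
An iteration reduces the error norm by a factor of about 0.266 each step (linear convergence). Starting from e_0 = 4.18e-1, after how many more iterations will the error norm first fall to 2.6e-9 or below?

After k steps, e_k ≈ 4.18e-1·0.266^k.
Need 0.266^k ≤ 2.6e-9/4.18e-1 = 6.2201e-09.
k ≥ ln(6.2201e-09)/ln(0.266) = -18.8955/-1.32426 = 14.269.
Smallest integer k = 15.

15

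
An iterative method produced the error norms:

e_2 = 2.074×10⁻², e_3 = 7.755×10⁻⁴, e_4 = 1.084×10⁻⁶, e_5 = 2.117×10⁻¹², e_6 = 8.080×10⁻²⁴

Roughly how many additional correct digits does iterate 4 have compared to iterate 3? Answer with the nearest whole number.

3

Digits gained ≈ log₁₀(e_3/e_4) = log₁₀(7.755×10⁻⁴/1.084×10⁻⁶) = log₁₀(715.406) ≈ 2.855.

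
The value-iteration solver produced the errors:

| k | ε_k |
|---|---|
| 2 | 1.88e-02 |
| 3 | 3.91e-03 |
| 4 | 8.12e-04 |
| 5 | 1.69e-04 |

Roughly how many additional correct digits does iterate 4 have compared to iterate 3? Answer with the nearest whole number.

1

Digits gained ≈ log₁₀(ε_3/ε_4) = log₁₀(3.91e-03/8.12e-04) = log₁₀(4.81527) ≈ 0.683.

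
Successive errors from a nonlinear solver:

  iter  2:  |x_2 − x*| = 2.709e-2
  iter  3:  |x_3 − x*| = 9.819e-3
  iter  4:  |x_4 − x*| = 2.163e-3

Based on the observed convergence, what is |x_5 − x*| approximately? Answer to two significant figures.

2.3e-4

First estimate the order: p ≈ ln(|x_4 − x*|/|x_3 − x*|) / ln(|x_3 − x*|/|x_2 − x*|) = ln(2.163e-3/9.819e-3)/ln(9.819e-3/2.709e-2) = ln(0.220287)/ln(0.362458) ≈ 1.4907.
Then |x_5 − x*| ≈ |x_4 − x*|·(|x_4 − x*|/|x_3 − x*|)^p = 2.163e-3·(0.220287)^1.4907 = 2.163e-3·0.104856 ≈ 0.0002268.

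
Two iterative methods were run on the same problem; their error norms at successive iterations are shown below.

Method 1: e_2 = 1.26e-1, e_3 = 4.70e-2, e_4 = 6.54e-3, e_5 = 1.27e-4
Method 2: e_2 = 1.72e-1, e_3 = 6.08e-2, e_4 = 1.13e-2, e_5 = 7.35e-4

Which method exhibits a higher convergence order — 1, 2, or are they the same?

Method 1: p ≈ ln(1.27e-4/6.54e-3)/ln(6.54e-3/4.70e-2) ≈ 2.00.
Method 2: p ≈ ln(7.35e-4/1.13e-2)/ln(1.13e-2/6.08e-2) ≈ 1.62.
Method 1 has the higher order (≈2.0 vs ≈1.6).

1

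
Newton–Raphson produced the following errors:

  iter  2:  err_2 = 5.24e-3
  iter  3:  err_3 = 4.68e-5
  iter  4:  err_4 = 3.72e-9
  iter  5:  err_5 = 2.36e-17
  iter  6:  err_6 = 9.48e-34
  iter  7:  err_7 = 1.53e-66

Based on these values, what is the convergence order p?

Consecutive ratios: err_7/err_6 = 1.53e-66/9.48e-34 = 1.61392e-33, err_6/err_5 = 9.48e-34/2.36e-17 = 4.01695e-17.
p ≈ ln(1.61392e-33)/ln(4.01695e-17) = -75.5066/-37.7534 ≈ 2.00.
So the convergence is quadratic (order 2).

2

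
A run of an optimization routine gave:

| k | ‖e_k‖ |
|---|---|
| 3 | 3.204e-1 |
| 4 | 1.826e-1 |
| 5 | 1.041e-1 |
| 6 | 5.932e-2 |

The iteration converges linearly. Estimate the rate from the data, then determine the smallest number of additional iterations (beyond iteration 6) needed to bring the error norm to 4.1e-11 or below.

38

Rate ρ ≈ ‖e_6‖/‖e_5‖ = 5.932e-2/1.041e-1 = 0.5698.
After j more steps, ‖e_{6+j}‖ ≈ 5.932e-2·ρ^j; need ρ^j ≤ 4.1e-11/5.932e-2 = 6.91167e-10.
j ≥ ln(6.91167e-10)/ln(0.5698) = -21.0926/-0.56247 = 37.500.
So 38 more iterations are needed.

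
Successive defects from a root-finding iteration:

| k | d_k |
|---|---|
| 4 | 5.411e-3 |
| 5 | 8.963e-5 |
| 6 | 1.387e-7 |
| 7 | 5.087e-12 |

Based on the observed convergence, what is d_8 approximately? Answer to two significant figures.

5.1e-19

First estimate the order: p ≈ ln(d_7/d_6) / ln(d_6/d_5) = ln(5.087e-12/1.387e-7)/ln(1.387e-7/8.963e-5) = ln(3.66763e-05)/ln(0.00154747) ≈ 1.5783.
Then d_8 ≈ d_7·(d_7/d_6)^p = 5.087e-12·(3.66763e-05)^1.5783 = 5.087e-12·9.9832e-08 ≈ 5.078e-19.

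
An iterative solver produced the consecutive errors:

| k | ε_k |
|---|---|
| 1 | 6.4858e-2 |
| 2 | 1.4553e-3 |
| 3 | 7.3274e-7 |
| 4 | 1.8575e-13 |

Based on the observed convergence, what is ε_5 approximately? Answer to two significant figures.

1.2e-26

First estimate the order: p ≈ ln(ε_4/ε_3) / ln(ε_3/ε_2) = ln(1.8575e-13/7.3274e-7)/ln(7.3274e-7/1.4553e-3) = ln(2.53501e-07)/ln(0.000503498) ≈ 2.0000.
Then ε_5 ≈ ε_4·(ε_4/ε_3)^p = 1.8575e-13·(2.53501e-07)^2.0000 = 1.8575e-13·6.42628e-14 ≈ 1.194e-26.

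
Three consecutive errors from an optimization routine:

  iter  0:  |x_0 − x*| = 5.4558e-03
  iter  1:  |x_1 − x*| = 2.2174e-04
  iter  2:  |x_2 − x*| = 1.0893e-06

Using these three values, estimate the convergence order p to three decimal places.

p ≈ ln(|x_2 − x*|/|x_1 − x*|) / ln(|x_1 − x*|/|x_0 − x*|)
  = ln(1.0893e-06/2.2174e-04) / ln(2.2174e-04/5.4558e-03)
  = ln(0.00491251) / ln(0.040643)
  = -5.315970 / -3.202929 ≈ 1.659721

1.660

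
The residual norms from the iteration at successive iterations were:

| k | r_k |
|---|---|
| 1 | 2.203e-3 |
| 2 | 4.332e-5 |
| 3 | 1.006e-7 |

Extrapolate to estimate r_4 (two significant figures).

First estimate the order: p ≈ ln(r_3/r_2) / ln(r_2/r_1) = ln(1.006e-7/4.332e-5)/ln(4.332e-5/2.203e-3) = ln(0.00232225)/ln(0.0196641) ≈ 1.5437.
Then r_4 ≈ r_3·(r_3/r_2)^p = 1.006e-7·(0.00232225)^1.5437 = 1.006e-7·8.58526e-05 ≈ 8.637e-12.

8.6e-12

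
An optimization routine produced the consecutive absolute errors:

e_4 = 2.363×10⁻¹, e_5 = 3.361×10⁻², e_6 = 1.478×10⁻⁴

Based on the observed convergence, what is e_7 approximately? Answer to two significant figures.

First estimate the order: p ≈ ln(e_6/e_5) / ln(e_5/e_4) = ln(1.478×10⁻⁴/3.361×10⁻²)/ln(3.361×10⁻²/2.363×10⁻¹) = ln(0.0043975)/ln(0.142234) ≈ 2.7825.
Then e_7 ≈ e_6·(e_6/e_5)^p = 1.478×10⁻⁴·(0.0043975)^2.7825 = 1.478×10⁻⁴·2.76835e-07 ≈ 4.092e-11.

4.1e-11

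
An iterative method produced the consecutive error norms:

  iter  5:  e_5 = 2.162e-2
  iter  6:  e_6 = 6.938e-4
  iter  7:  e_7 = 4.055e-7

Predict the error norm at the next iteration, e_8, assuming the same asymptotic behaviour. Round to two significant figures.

First estimate the order: p ≈ ln(e_7/e_6) / ln(e_6/e_5) = ln(4.055e-7/6.938e-4)/ln(6.938e-4/2.162e-2) = ln(0.000584462)/ln(0.0320907) ≈ 2.1647.
Then e_8 ≈ e_7·(e_7/e_6)^p = 4.055e-7·(0.000584462)^2.1647 = 4.055e-7·1.0023e-07 ≈ 4.064e-14.

4.1e-14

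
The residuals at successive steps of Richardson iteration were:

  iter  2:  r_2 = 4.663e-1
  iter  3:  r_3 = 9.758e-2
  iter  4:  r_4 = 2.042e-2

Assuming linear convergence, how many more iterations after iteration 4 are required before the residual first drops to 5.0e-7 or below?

7

Rate ρ ≈ r_4/r_3 = 2.042e-2/9.758e-2 = 0.2093.
After j more steps, r_{4+j} ≈ 2.042e-2·ρ^j; need ρ^j ≤ 5.0e-7/2.042e-2 = 2.44858e-05.
j ≥ ln(2.44858e-05)/ln(0.2093) = -10.6174/-1.56399 = 6.789.
So 7 more iterations are needed.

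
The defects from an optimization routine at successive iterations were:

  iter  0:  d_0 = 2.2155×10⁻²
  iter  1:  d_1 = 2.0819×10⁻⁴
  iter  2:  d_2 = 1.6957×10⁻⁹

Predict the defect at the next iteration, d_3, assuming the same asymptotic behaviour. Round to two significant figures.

2.8e-22

First estimate the order: p ≈ ln(d_2/d_1) / ln(d_1/d_0) = ln(1.6957×10⁻⁹/2.0819×10⁻⁴)/ln(2.0819×10⁻⁴/2.2155×10⁻²) = ln(8.14496e-06)/ln(0.00939698) ≈ 2.5106.
Then d_3 ≈ d_2·(d_2/d_1)^p = 1.6957×10⁻⁹·(8.14496e-06)^2.5106 = 1.6957×10⁻⁹·1.67216e-13 ≈ 2.835e-22.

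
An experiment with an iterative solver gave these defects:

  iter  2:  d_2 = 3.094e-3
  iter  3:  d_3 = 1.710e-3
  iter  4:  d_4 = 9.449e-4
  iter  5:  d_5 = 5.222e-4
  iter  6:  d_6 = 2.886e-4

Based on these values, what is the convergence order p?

1

Consecutive ratios: d_6/d_5 = 2.886e-4/5.222e-4 = 0.552662, d_5/d_4 = 5.222e-4/9.449e-4 = 0.552651.
p ≈ ln(0.552662)/ln(0.552651) = -0.5930/-0.5930 ≈ 1.00.
So the convergence is linear (order 1).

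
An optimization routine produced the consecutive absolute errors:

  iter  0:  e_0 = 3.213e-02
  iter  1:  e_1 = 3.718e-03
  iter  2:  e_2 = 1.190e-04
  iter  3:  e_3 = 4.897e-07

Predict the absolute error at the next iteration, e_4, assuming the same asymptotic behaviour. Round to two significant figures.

7.6e-11

First estimate the order: p ≈ ln(e_3/e_2) / ln(e_2/e_1) = ln(4.897e-07/1.190e-04)/ln(1.190e-04/3.718e-03) = ln(0.00411513)/ln(0.0320065) ≈ 1.5960.
Then e_4 ≈ e_3·(e_3/e_2)^p = 4.897e-07·(0.00411513)^1.5960 = 4.897e-07·0.000155796 ≈ 7.629e-11.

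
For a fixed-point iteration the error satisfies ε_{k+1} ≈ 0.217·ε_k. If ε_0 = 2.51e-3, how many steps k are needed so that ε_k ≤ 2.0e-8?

After k steps, ε_k ≈ 2.51e-3·0.217^k.
Need 0.217^k ≤ 2.0e-8/2.51e-3 = 7.96813e-06.
k ≥ ln(7.96813e-06)/ln(0.217) = -11.7401/-1.52786 = 7.684.
Smallest integer k = 8.

8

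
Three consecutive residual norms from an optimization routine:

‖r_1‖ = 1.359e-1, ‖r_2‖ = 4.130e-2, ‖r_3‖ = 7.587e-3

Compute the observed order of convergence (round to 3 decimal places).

1.423

p ≈ ln(‖r_3‖/‖r_2‖) / ln(‖r_2‖/‖r_1‖)
  = ln(7.587e-3/4.130e-2) / ln(4.130e-2/1.359e-1)
  = ln(0.183705) / ln(0.3039)
  = -1.694424 / -1.191057 ≈ 1.422622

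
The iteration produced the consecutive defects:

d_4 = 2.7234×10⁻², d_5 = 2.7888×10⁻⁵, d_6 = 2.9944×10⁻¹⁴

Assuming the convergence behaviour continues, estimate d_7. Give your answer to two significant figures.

First estimate the order: p ≈ ln(d_6/d_5) / ln(d_5/d_4) = ln(2.9944×10⁻¹⁴/2.7888×10⁻⁵)/ln(2.7888×10⁻⁵/2.7234×10⁻²) = ln(1.07372e-09)/ln(0.00102401) ≈ 3.0000.
Then d_7 ≈ d_6·(d_6/d_5)^p = 2.9944×10⁻¹⁴·(1.07372e-09)^3.0000 = 2.9944×10⁻¹⁴·1.23786e-27 ≈ 3.707e-41.

3.7e-41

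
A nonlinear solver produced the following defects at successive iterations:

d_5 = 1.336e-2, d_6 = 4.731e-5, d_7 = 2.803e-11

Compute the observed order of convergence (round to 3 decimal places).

2.541

p ≈ ln(d_7/d_6) / ln(d_6/d_5)
  = ln(2.803e-11/4.731e-5) / ln(4.731e-5/1.336e-2)
  = ln(5.92475e-07) / ln(0.00354117)
  = -14.338957 / -5.643298 ≈ 2.540882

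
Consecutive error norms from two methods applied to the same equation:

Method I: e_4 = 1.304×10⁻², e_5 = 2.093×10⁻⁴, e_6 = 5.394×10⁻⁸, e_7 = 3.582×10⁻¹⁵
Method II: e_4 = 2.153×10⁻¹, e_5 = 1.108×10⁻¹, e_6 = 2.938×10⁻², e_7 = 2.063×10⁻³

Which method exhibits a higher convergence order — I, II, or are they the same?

Method I: p ≈ ln(3.582×10⁻¹⁵/5.394×10⁻⁸)/ln(5.394×10⁻⁸/2.093×10⁻⁴) ≈ 2.00.
Method II: p ≈ ln(2.063×10⁻³/2.938×10⁻²)/ln(2.938×10⁻²/1.108×10⁻¹) ≈ 2.00.
Both orders ≈ 2.0 — effectively the same.

same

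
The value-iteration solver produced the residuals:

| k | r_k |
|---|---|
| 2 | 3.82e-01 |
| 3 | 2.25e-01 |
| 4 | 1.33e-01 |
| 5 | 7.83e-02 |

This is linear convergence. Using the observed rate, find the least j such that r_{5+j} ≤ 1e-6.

Rate ρ ≈ r_5/r_4 = 7.83e-02/1.33e-01 = 0.5887.
After j more steps, r_{5+j} ≈ 7.83e-02·ρ^j; need ρ^j ≤ 1e-6/7.83e-02 = 1.27714e-05.
j ≥ ln(1.27714e-05)/ln(0.5887) = -11.2683/-0.52984 = 21.267.
So 22 more iterations are needed.

22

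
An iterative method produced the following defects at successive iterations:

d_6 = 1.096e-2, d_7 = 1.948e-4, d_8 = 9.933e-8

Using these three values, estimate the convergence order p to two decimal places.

1.88

p ≈ ln(d_8/d_7) / ln(d_7/d_6)
  = ln(9.933e-8/1.948e-4) / ln(1.948e-4/1.096e-2)
  = ln(0.000509908) / ln(0.0177737)
  = -7.58128 / -4.03004 ≈ 1.88119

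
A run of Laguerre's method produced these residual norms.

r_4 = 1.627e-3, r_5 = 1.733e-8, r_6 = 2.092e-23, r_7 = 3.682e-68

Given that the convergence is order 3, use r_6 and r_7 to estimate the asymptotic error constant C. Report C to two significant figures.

4.0

C ≈ r_7 / r_6^3
  = 3.682e-68 / (2.092e-23)^3
  = 3.682e-68 / 9.15556e-69 ≈ 4.0216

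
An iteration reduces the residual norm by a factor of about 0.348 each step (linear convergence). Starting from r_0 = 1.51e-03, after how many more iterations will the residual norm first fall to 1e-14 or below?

After k steps, r_k ≈ 1.51e-03·0.348^k.
Need 0.348^k ≤ 1e-14/1.51e-03 = 6.62252e-12.
k ≥ ln(6.62252e-12)/ln(0.348) = -25.7405/-1.05555 = 24.386.
Smallest integer k = 25.

25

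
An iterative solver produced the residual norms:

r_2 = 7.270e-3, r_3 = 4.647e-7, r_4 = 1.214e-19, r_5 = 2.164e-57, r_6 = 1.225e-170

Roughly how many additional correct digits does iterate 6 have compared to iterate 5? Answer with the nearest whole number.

113

Digits gained ≈ log₁₀(r_5/r_6) = log₁₀(2.164e-57/1.225e-170) = log₁₀(1.76653e+113) ≈ 113.247.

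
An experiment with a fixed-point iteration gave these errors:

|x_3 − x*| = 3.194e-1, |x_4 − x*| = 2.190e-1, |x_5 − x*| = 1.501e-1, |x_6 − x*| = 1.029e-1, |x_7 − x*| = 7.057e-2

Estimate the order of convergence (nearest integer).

Consecutive ratios: |x_7 − x*|/|x_6 − x*| = 7.057e-2/1.029e-1 = 0.685811, |x_6 − x*|/|x_5 − x*| = 1.029e-1/1.501e-1 = 0.685543.
p ≈ ln(0.685811)/ln(0.685543) = -0.3772/-0.3775 ≈ 1.00.
So the convergence is linear (order 1).

1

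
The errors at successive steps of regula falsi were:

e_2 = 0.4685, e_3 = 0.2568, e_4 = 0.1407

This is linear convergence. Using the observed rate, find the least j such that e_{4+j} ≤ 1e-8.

28

Rate ρ ≈ e_4/e_3 = 0.1407/0.2568 = 0.5479.
After j more steps, e_{4+j} ≈ 0.1407·ρ^j; need ρ^j ≤ 1e-8/0.1407 = 7.10732e-08.
j ≥ ln(7.10732e-08)/ln(0.5479) = -16.4596/-0.60166 = 27.357.
So 28 more iterations are needed.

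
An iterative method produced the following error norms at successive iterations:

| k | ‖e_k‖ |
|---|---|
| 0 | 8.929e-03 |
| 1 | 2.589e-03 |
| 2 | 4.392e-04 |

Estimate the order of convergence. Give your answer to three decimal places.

p ≈ ln(‖e_2‖/‖e_1‖) / ln(‖e_1‖/‖e_0‖)
  = ln(4.392e-04/2.589e-03) / ln(2.589e-03/8.929e-03)
  = ln(0.169641) / ln(0.289954)
  = -1.774071 / -1.238033 ≈ 1.432976

1.433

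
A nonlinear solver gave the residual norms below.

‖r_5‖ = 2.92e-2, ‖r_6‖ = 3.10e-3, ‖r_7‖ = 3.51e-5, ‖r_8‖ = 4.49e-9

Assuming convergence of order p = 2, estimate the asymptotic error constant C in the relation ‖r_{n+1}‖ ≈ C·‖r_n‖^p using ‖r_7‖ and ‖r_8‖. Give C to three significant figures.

C ≈ ‖r_8‖ / ‖r_7‖^2
  = 4.49e-9 / (3.51e-5)^2
  = 4.49e-9 / 1.23201e-09 ≈ 3.6445

3.64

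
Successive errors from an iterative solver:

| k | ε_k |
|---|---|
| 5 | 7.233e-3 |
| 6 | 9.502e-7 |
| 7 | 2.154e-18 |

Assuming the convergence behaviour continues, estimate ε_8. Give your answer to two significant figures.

First estimate the order: p ≈ ln(ε_7/ε_6) / ln(ε_6/ε_5) = ln(2.154e-18/9.502e-7)/ln(9.502e-7/7.233e-3) = ln(2.26689e-12)/ln(0.00013137) ≈ 3.0000.
Then ε_8 ≈ ε_7·(ε_7/ε_6)^p = 2.154e-18·(2.26689e-12)^3.0000 = 2.154e-18·1.16491e-35 ≈ 2.509e-53.

2.5e-53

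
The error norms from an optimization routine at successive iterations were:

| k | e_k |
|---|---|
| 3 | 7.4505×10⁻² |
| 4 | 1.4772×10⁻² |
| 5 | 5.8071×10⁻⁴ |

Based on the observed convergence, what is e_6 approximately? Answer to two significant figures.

First estimate the order: p ≈ ln(e_5/e_4) / ln(e_4/e_3) = ln(5.8071×10⁻⁴/1.4772×10⁻²)/ln(1.4772×10⁻²/7.4505×10⁻²) = ln(0.0393115)/ln(0.198269) ≈ 2.0000.
Then e_6 ≈ e_5·(e_5/e_4)^p = 5.8071×10⁻⁴·(0.0393115)^2.0000 = 5.8071×10⁻⁴·0.00154539 ≈ 8.974e-07.

9.0e-7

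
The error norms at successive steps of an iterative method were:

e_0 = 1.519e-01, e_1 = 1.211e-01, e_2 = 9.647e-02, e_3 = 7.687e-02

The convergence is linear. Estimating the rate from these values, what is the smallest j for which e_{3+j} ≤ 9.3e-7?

50

Rate ρ ≈ e_3/e_2 = 7.687e-02/9.647e-02 = 0.7968.
After j more steps, e_{3+j} ≈ 7.687e-02·ρ^j; need ρ^j ≤ 9.3e-7/7.687e-02 = 1.20983e-05.
j ≥ ln(1.20983e-05)/ln(0.7968) = -11.3224/-0.22715 = 49.845.
So 50 more iterations are needed.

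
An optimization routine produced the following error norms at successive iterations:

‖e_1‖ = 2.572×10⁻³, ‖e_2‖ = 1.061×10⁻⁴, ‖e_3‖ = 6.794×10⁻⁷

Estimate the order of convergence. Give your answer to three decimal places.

p ≈ ln(‖e_3‖/‖e_2‖) / ln(‖e_2‖/‖e_1‖)
  = ln(6.794×10⁻⁷/1.061×10⁻⁴) / ln(1.061×10⁻⁴/2.572×10⁻³)
  = ln(0.00640339) / ln(0.0412519)
  = -5.050928 / -3.188058 ≈ 1.584328

1.584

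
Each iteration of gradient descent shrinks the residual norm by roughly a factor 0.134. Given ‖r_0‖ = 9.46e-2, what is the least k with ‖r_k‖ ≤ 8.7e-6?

5

After k steps, ‖r_k‖ ≈ 9.46e-2·0.134^k.
Need 0.134^k ≤ 8.7e-6/9.46e-2 = 9.19662e-05.
k ≥ ln(9.19662e-05)/ln(0.134) = -9.2941/-2.00992 = 4.624.
Smallest integer k = 5.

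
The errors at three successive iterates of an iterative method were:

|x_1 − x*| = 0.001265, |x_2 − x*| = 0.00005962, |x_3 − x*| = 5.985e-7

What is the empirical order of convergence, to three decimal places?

p ≈ ln(|x_3 − x*|/|x_2 − x*|) / ln(|x_2 − x*|/|x_1 − x*|)
  = ln(5.985e-7/0.00005962) / ln(0.00005962/0.001265)
  = ln(0.0100386) / ln(0.0471304)
  = -4.601318 / -3.054837 ≈ 1.506240

1.506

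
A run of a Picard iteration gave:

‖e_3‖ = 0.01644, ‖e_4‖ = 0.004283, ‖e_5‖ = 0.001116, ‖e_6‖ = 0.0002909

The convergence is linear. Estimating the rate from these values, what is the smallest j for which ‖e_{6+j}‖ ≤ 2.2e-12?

Rate ρ ≈ ‖e_6‖/‖e_5‖ = 0.0002909/0.001116 = 0.2607.
After j more steps, ‖e_{6+j}‖ ≈ 0.0002909·ρ^j; need ρ^j ≤ 2.2e-12/0.0002909 = 7.56274e-09.
j ≥ ln(7.56274e-09)/ln(0.2607) = -18.7000/-1.34438 = 13.910.
So 14 more iterations are needed.

14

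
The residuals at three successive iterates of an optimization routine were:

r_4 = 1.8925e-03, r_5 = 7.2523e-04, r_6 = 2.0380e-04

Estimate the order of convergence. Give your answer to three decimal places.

p ≈ ln(r_6/r_5) / ln(r_5/r_4)
  = ln(2.0380e-04/7.2523e-04) / ln(7.2523e-04/1.8925e-03)
  = ln(0.281014) / ln(0.383213)
  = -1.269351 / -0.959164 ≈ 1.323393

1.323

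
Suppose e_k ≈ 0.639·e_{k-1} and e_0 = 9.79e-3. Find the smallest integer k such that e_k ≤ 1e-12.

52

After k steps, e_k ≈ 9.79e-3·0.639^k.
Need 0.639^k ≤ 1e-12/9.79e-3 = 1.02145e-10.
k ≥ ln(1.02145e-10)/ln(0.639) = -23.0046/-0.44785 = 51.367.
Smallest integer k = 52.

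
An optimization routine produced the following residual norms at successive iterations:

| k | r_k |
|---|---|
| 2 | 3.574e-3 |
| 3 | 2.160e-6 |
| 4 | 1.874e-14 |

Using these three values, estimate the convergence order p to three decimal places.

2.505

p ≈ ln(r_4/r_3) / ln(r_3/r_2)
  = ln(1.874e-14/2.160e-6) / ln(2.160e-6/3.574e-3)
  = ln(8.67593e-09) / ln(0.000604365)
  = -18.562713 / -7.411332 ≈ 2.504639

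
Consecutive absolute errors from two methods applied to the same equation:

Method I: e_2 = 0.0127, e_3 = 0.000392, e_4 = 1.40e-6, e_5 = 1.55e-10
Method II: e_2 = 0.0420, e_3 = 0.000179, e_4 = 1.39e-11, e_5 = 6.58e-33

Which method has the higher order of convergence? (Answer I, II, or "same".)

II

Method I: p ≈ ln(1.55e-10/1.40e-6)/ln(1.40e-6/0.000392) ≈ 1.62.
Method II: p ≈ ln(6.58e-33/1.39e-11)/ln(1.39e-11/0.000179) ≈ 3.00.
Method II has the higher order (≈3.0 vs ≈1.6).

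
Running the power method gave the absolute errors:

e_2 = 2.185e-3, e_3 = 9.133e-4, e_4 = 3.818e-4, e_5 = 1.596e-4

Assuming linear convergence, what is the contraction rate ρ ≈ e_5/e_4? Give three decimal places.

ρ ≈ e_5/e_4 = 1.596e-4/3.818e-4 = 0.41802

0.418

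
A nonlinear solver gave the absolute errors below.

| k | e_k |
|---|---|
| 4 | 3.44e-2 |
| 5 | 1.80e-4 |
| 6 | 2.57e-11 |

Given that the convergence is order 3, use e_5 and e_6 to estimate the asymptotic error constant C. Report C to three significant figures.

4.41

C ≈ e_6 / e_5^3
  = 2.57e-11 / (1.80e-4)^3
  = 2.57e-11 / 5.832e-12 ≈ 4.4067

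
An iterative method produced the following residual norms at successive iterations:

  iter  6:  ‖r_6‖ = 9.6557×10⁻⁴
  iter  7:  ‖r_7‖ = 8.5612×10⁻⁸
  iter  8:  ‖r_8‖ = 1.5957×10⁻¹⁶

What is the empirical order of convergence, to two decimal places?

2.15

p ≈ ln(‖r_8‖/‖r_7‖) / ln(‖r_7‖/‖r_6‖)
  = ln(1.5957×10⁻¹⁶/8.5612×10⁻⁸) / ln(8.5612×10⁻⁸/9.6557×10⁻⁴)
  = ln(1.86387e-09) / ln(8.86647e-05)
  = -20.10061 / -9.33065 ≈ 2.15426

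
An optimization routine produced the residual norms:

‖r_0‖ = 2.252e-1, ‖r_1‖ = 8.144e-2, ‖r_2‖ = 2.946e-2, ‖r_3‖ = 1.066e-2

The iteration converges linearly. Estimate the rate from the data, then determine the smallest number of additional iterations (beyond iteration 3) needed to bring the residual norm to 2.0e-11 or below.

20

Rate ρ ≈ ‖r_3‖/‖r_2‖ = 1.066e-2/2.946e-2 = 0.3618.
After j more steps, ‖r_{3+j}‖ ≈ 1.066e-2·ρ^j; need ρ^j ≤ 2.0e-11/1.066e-2 = 1.87617e-09.
j ≥ ln(1.87617e-09)/ln(0.3618) = -20.0940/-1.01666 = 19.765.
So 20 more iterations are needed.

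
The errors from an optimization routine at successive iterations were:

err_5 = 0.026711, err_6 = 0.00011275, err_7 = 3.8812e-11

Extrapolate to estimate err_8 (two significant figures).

First estimate the order: p ≈ ln(err_7/err_6) / ln(err_6/err_5) = ln(3.8812e-11/0.00011275)/ln(0.00011275/0.026711) = ln(3.44231e-07)/ln(0.00422111) ≈ 2.7218.
Then err_8 ≈ err_7·(err_7/err_6)^p = 3.8812e-11·(3.44231e-07)^2.7218 = 3.8812e-11·2.56211e-18 ≈ 9.944e-29.

9.9e-29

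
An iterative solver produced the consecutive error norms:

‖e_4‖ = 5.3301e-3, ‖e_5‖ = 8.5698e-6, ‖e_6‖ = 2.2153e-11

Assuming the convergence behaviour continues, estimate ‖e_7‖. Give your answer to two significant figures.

First estimate the order: p ≈ ln(‖e_6‖/‖e_5‖) / ln(‖e_5‖/‖e_4‖) = ln(2.2153e-11/8.5698e-6)/ln(8.5698e-6/5.3301e-3) = ln(2.58501e-06)/ln(0.00160781) ≈ 2.0000.
Then ‖e_7‖ ≈ ‖e_6‖·(‖e_6‖/‖e_5‖)^p = 2.2153e-11·(2.58501e-06)^2.0000 = 2.2153e-11·6.68228e-12 ≈ 1.48e-22.

1.5e-22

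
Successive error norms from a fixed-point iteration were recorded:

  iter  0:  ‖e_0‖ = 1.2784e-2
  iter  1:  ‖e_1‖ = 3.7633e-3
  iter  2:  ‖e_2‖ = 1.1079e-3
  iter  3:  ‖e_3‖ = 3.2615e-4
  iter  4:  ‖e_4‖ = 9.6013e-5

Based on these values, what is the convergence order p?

Consecutive ratios: ‖e_4‖/‖e_3‖ = 9.6013e-5/3.2615e-4 = 0.294383, ‖e_3‖/‖e_2‖ = 3.2615e-4/1.1079e-3 = 0.294386.
p ≈ ln(0.294383)/ln(0.294386) = -1.2229/-1.2229 ≈ 1.00.
So the convergence is linear (order 1).

1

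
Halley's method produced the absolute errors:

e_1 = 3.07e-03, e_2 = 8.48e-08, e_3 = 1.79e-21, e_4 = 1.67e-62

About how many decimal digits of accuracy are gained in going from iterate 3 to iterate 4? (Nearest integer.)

41

Digits gained ≈ log₁₀(e_3/e_4) = log₁₀(1.79e-21/1.67e-62) = log₁₀(1.07186e+41) ≈ 41.030.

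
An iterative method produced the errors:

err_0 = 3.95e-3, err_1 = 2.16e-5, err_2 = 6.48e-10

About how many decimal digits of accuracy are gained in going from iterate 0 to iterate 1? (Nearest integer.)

Digits gained ≈ log₁₀(err_0/err_1) = log₁₀(3.95e-3/2.16e-5) = log₁₀(182.87) ≈ 2.262.

2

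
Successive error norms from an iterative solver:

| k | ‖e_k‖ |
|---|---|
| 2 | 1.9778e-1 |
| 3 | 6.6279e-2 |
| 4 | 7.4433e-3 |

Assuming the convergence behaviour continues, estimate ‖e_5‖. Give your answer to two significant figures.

First estimate the order: p ≈ ln(‖e_4‖/‖e_3‖) / ln(‖e_3‖/‖e_2‖) = ln(7.4433e-3/6.6279e-2)/ln(6.6279e-2/1.9778e-1) = ln(0.112303)/ln(0.335115) ≈ 2.0000.
Then ‖e_5‖ ≈ ‖e_4‖·(‖e_4‖/‖e_3‖)^p = 7.4433e-3·(0.112303)^2.0000 = 7.4433e-3·0.012612 ≈ 9.387e-05.

9.4e-5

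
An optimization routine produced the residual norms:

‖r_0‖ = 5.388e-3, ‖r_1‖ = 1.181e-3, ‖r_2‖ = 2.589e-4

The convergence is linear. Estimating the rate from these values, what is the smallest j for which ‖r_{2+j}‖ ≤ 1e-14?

16

Rate ρ ≈ ‖r_2‖/‖r_1‖ = 2.589e-4/1.181e-3 = 0.2192.
After j more steps, ‖r_{2+j}‖ ≈ 2.589e-4·ρ^j; need ρ^j ≤ 1e-14/2.589e-4 = 3.8625e-11.
j ≥ ln(3.8625e-11)/ln(0.2192) = -23.9771/-1.51777 = 15.798.
So 16 more iterations are needed.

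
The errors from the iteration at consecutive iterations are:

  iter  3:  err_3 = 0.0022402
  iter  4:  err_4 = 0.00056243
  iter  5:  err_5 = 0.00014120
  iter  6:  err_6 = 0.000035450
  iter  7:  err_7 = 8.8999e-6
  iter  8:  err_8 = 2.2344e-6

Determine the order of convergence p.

Consecutive ratios: err_8/err_7 = 2.2344e-6/8.8999e-6 = 0.251059, err_7/err_6 = 8.8999e-6/0.000035450 = 0.251055.
p ≈ ln(0.251059)/ln(0.251055) = -1.3821/-1.3821 ≈ 1.00.
So the convergence is linear (order 1).

1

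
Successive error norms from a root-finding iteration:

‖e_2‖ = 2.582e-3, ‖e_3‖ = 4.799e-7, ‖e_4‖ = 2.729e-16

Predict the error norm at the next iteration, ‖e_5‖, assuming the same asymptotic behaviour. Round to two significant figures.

First estimate the order: p ≈ ln(‖e_4‖/‖e_3‖) / ln(‖e_3‖/‖e_2‖) = ln(2.729e-16/4.799e-7)/ln(4.799e-7/2.582e-3) = ln(5.6866e-10)/ln(0.000185864) ≈ 2.4781.
Then ‖e_5‖ ≈ ‖e_4‖·(‖e_4‖/‖e_3‖)^p = 2.729e-16·(5.6866e-10)^2.4781 = 2.729e-16·1.22914e-23 ≈ 3.354e-39.

3.4e-39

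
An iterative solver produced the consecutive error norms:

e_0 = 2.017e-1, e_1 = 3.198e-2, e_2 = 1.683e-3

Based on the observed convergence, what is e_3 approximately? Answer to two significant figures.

First estimate the order: p ≈ ln(e_2/e_1) / ln(e_1/e_0) = ln(1.683e-3/3.198e-2)/ln(3.198e-2/2.017e-1) = ln(0.0526266)/ln(0.158552) ≈ 1.5988.
Then e_3 ≈ e_2·(e_2/e_1)^p = 1.683e-3·(0.0526266)^1.5988 = 1.683e-3·0.00902533 ≈ 1.519e-05.

1.5e-5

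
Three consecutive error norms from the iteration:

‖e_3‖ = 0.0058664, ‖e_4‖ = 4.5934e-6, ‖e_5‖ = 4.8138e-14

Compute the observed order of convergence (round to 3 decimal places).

p ≈ ln(‖e_5‖/‖e_4‖) / ln(‖e_4‖/‖e_3‖)
  = ln(4.8138e-14/4.5934e-6) / ln(4.5934e-6/0.0058664)
  = ln(1.04798e-08) / ln(0.000783002)
  = -18.373816 / -7.152375 ≈ 2.568911

2.569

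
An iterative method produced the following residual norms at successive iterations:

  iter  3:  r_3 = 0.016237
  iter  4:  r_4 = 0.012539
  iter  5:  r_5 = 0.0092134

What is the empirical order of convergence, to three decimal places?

p ≈ ln(r_5/r_4) / ln(r_4/r_3)
  = ln(0.0092134/0.012539) / ln(0.012539/0.016237)
  = ln(0.734779) / ln(0.772249)
  = -0.308186 / -0.258448 ≈ 1.192449

1.192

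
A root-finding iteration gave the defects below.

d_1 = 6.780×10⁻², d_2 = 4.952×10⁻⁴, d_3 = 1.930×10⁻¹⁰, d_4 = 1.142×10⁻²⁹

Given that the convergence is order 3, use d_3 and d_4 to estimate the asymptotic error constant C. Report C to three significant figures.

C ≈ d_4 / d_3^3
  = 1.142×10⁻²⁹ / (1.930×10⁻¹⁰)^3
  = 1.142×10⁻²⁹ / 7.18906e-30 ≈ 1.5885

1.59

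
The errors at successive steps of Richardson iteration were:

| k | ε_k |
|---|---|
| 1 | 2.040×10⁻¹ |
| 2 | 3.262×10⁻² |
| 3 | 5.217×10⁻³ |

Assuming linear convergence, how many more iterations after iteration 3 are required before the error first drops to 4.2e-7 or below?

Rate ρ ≈ ε_3/ε_2 = 5.217×10⁻³/3.262×10⁻² = 0.1599.
After j more steps, ε_{3+j} ≈ 5.217×10⁻³·ρ^j; need ρ^j ≤ 4.2e-7/5.217×10⁻³ = 8.0506e-05.
j ≥ ln(8.0506e-05)/ln(0.1599) = -9.4272/-1.83321 = 5.142.
So 6 more iterations are needed.

6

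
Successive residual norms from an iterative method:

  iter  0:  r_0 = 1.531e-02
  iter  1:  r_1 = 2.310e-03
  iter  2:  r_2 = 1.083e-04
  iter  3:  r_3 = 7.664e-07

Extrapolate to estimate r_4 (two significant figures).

2.5e-10

First estimate the order: p ≈ ln(r_3/r_2) / ln(r_2/r_1) = ln(7.664e-07/1.083e-04)/ln(1.083e-04/2.310e-03) = ln(0.00707664)/ln(0.0468831) ≈ 1.6179.
Then r_4 ≈ r_3·(r_3/r_2)^p = 7.664e-07·(0.00707664)^1.6179 = 7.664e-07·0.000332074 ≈ 2.545e-10.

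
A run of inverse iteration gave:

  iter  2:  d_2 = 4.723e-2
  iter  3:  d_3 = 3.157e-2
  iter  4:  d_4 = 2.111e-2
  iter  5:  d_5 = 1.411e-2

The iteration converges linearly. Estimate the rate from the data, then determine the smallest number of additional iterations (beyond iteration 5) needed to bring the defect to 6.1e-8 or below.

Rate ρ ≈ d_5/d_4 = 1.411e-2/2.111e-2 = 0.6684.
After j more steps, d_{5+j} ≈ 1.411e-2·ρ^j; need ρ^j ≤ 6.1e-8/1.411e-2 = 4.32318e-06.
j ≥ ln(4.32318e-06)/ln(0.6684) = -12.3515/-0.40287 = 30.659.
So 31 more iterations are needed.

31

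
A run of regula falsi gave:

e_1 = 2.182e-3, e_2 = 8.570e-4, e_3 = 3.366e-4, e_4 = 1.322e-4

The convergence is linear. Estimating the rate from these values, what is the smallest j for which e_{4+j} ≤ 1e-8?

11

Rate ρ ≈ e_4/e_3 = 1.322e-4/3.366e-4 = 0.3928.
After j more steps, e_{4+j} ≈ 1.322e-4·ρ^j; need ρ^j ≤ 1e-8/1.322e-4 = 7.5643e-05.
j ≥ ln(7.5643e-05)/ln(0.3928) = -9.4895/-0.93445 = 10.155.
So 11 more iterations are needed.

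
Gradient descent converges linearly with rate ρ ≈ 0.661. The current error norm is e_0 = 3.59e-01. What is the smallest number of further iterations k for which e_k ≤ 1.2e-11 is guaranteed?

59

After k steps, e_k ≈ 3.59e-01·0.661^k.
Need 0.661^k ≤ 1.2e-11/3.59e-01 = 3.34262e-11.
k ≥ ln(3.34262e-11)/ln(0.661) = -24.1217/-0.41400 = 58.265.
Smallest integer k = 59.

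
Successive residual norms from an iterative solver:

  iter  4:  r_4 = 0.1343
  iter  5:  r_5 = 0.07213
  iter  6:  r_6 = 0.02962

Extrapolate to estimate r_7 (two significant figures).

8.3e-3

First estimate the order: p ≈ ln(r_6/r_5) / ln(r_5/r_4) = ln(0.02962/0.07213)/ln(0.07213/0.1343) = ln(0.410647)/ln(0.537081) ≈ 1.4318.
Then r_7 ≈ r_6·(r_6/r_5)^p = 0.02962·(0.410647)^1.4318 = 0.02962·0.279618 ≈ 0.008282.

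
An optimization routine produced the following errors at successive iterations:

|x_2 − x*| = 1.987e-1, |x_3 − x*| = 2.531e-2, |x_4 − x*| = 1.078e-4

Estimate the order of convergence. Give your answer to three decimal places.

2.649

p ≈ ln(|x_4 − x*|/|x_3 − x*|) / ln(|x_3 − x*|/|x_2 − x*|)
  = ln(1.078e-4/2.531e-2) / ln(2.531e-2/1.987e-1)
  = ln(0.00425919) / ln(0.127378)
  = -5.458676 / -2.060596 ≈ 2.649076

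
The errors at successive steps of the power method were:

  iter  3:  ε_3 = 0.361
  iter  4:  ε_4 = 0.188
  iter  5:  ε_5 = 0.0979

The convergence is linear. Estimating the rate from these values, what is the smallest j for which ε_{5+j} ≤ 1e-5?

15

Rate ρ ≈ ε_5/ε_4 = 0.0979/0.188 = 0.5207.
After j more steps, ε_{5+j} ≈ 0.0979·ρ^j; need ρ^j ≤ 1e-5/0.0979 = 0.000102145.
j ≥ ln(0.000102145)/ln(0.5207) = -9.1891/-0.65258 = 14.081.
So 15 more iterations are needed.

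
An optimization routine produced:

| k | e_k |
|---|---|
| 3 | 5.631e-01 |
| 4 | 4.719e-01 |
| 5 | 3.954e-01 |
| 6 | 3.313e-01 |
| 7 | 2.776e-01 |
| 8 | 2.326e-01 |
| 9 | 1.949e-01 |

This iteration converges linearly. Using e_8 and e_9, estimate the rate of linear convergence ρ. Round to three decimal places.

0.838

ρ ≈ e_9/e_8 = 1.949e-01/2.326e-01 = 0.83792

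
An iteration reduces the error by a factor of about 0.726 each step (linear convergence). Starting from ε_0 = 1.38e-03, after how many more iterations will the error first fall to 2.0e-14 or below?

After k steps, ε_k ≈ 1.38e-03·0.726^k.
Need 0.726^k ≤ 2.0e-14/1.38e-03 = 1.44928e-11.
k ≥ ln(1.44928e-11)/ln(0.726) = -24.9574/-0.32021 = 77.941.
Smallest integer k = 78.

78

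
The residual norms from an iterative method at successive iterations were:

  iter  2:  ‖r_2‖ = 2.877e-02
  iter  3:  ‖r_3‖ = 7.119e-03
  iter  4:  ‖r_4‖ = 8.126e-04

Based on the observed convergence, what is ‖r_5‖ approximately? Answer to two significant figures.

First estimate the order: p ≈ ln(‖r_4‖/‖r_3‖) / ln(‖r_3‖/‖r_2‖) = ln(8.126e-04/7.119e-03)/ln(7.119e-03/2.877e-02) = ln(0.114145)/ln(0.247445) ≈ 1.5540.
Then ‖r_5‖ ≈ ‖r_4‖·(‖r_4‖/‖r_3‖)^p = 8.126e-04·(0.114145)^1.5540 = 8.126e-04·0.0342995 ≈ 2.787e-05.

2.8e-5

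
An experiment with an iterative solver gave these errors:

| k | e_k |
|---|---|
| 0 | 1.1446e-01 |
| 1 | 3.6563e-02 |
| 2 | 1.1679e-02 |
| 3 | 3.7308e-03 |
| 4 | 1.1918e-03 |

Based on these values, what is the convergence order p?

Consecutive ratios: e_4/e_3 = 1.1918e-03/3.7308e-03 = 0.319449, e_3/e_2 = 3.7308e-03/1.1679e-02 = 0.319445.
p ≈ ln(0.319449)/ln(0.319445) = -1.1412/-1.1412 ≈ 1.00.
So the convergence is linear (order 1).

1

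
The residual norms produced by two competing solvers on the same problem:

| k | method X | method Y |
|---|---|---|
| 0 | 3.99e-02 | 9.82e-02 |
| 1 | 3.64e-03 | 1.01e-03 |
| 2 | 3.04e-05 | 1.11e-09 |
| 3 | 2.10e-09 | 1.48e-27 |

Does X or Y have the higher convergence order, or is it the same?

Y

Method X: p ≈ ln(2.10e-09/3.04e-05)/ln(3.04e-05/3.64e-03) ≈ 2.00.
Method Y: p ≈ ln(1.48e-27/1.11e-09)/ln(1.11e-09/1.01e-03) ≈ 3.00.
Method Y has the higher order (≈3.0 vs ≈2.0).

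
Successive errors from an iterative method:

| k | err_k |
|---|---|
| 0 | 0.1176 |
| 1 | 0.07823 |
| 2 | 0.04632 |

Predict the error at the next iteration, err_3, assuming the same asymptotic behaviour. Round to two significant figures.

First estimate the order: p ≈ ln(err_2/err_1) / ln(err_1/err_0) = ln(0.04632/0.07823)/ln(0.07823/0.1176) = ln(0.5921)/ln(0.665221) ≈ 1.2857.
Then err_3 ≈ err_2·(err_2/err_1)^p = 0.04632·(0.5921)^1.2857 = 0.04632·0.509763 ≈ 0.02361.

2.4e-2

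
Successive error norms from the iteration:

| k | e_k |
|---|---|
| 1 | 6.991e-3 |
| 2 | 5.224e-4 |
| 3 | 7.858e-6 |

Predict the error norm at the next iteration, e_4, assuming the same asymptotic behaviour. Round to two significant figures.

First estimate the order: p ≈ ln(e_3/e_2) / ln(e_2/e_1) = ln(7.858e-6/5.224e-4)/ln(5.224e-4/6.991e-3) = ln(0.0150421)/ln(0.0747246) ≈ 1.6180.
Then e_4 ≈ e_3·(e_3/e_2)^p = 7.858e-6·(0.0150421)^1.6180 = 7.858e-6·0.00112431 ≈ 8.835e-09.

8.8e-9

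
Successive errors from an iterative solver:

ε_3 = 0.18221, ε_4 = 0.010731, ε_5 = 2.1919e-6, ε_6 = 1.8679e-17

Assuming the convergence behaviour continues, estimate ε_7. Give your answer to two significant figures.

First estimate the order: p ≈ ln(ε_6/ε_5) / ln(ε_5/ε_4) = ln(1.8679e-17/2.1919e-6)/ln(2.1919e-6/0.010731) = ln(8.52183e-12)/ln(0.000204259) ≈ 3.0000.
Then ε_7 ≈ ε_6·(ε_6/ε_5)^p = 1.8679e-17·(8.52183e-12)^3.0000 = 1.8679e-17·6.18869e-34 ≈ 1.156e-50.

1.2e-50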